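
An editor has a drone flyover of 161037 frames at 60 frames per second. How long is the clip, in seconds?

Running time = 161037 / (60) = 2683.95 s.

2683.95 seconds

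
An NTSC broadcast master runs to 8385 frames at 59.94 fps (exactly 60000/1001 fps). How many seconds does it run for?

139.88975 seconds

Running time = 8385 / (60000/1001) = 139.88975 s.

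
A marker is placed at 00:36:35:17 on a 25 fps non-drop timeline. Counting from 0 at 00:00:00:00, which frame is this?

Total seconds to the label: (0 × 3600 + 36 × 60 + 35) = 2195.
Frame index = 2195 × 25 + 17 = 54892.

54892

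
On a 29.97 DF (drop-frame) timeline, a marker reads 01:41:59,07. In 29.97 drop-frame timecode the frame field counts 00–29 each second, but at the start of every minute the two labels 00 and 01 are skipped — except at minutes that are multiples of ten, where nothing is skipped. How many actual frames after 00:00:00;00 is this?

183395

Complete 10-minute blocks: 10, each 17982 frames → 179820.
Remaining 1 whole minute in the current block: 1800 + 0 × 1798 = 1800 frames.
Within the current minute: 59 × 30 + 7 − 2 = 1775 (labels ;00/;01 skipped at this minute). Total = 179820 + 1800 + 1775 = 183395.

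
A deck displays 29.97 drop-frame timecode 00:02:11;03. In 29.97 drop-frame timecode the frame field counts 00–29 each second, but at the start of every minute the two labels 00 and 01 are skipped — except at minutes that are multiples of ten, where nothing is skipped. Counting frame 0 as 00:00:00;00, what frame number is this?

3929

As if non-drop at 30 labels/s: (0 × 3600 + 2 × 60 + 11) × 30 + 3 = 3933.
Minute boundaries passed: 2; those not divisible by 10: 2 − 0 = 2; dropped labels = 2 × 2 = 4.
Actual frame index = 3933 − 4 = 3929.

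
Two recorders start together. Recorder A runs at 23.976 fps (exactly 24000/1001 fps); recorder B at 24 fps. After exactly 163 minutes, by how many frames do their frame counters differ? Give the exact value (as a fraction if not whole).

234720/1001 frames

163 min = 9780 s.
A emits 24000/1001 × 9780 = 234720000/1001 frames; B emits 24 × 9780 = 234720.
Difference = 234720/1001 frames (≈ 234.4855); B is ahead of A.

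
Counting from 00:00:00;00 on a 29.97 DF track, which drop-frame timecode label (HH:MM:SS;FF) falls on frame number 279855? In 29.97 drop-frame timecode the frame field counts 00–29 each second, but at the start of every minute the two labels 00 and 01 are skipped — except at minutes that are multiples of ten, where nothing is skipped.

02:35:37;25

Ten DF minutes hold 17982 frames, so frame 279855 lies in block 15 (frames 269730–287711) with 10125 frames into that block.
The block's first minute is 1800 frames and the rest 1798 each; 10125 frames reaches minute 5, so 15 × 18 + 5 × 2 = 280 labels have been skipped so far.
Adding those back, label number 279855 + 280 = 280135 at 30 labels/s is 9337 s + 25 f = 2 h 35 min 37 s frame 25, i.e. 02:35:37;25.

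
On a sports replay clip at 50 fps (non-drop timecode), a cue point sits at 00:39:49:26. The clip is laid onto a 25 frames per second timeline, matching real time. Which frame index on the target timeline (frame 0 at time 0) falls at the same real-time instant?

Source frame index: (0×3600 + 39×60 + 49) × 50 + 26 = 119476.
Real time: 119476 / (50) = 59738/25 s.
Target frame: (59738/25) × (25) = 59738.

frame 59738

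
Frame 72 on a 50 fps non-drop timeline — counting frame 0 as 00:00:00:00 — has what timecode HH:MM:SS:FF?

72 ÷ 50 = 1 full seconds, remainder 22 frames.
1 s = 0 h 0 min 1 s.
Timecode: 00:00:01:22.

00:00:01:22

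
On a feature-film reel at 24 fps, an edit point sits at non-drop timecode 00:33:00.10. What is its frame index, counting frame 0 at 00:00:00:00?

Total seconds to the label: (0 × 3600 + 33 × 60 + 0) = 1980.
Frame index = 1980 × 24 + 10 = 47530.

47530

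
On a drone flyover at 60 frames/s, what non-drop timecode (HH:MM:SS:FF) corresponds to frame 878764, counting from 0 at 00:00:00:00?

04:04:06:04

878764 ÷ 60 = 14646 full seconds, remainder 4 frames.
14646 s = 4 h 4 min 6 s.
Timecode: 04:04:06:04.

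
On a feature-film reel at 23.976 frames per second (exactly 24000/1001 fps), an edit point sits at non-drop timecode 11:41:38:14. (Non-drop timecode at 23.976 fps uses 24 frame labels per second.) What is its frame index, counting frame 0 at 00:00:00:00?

frame 1010366

Total seconds to the label: (11 × 3600 + 41 × 60 + 38) = 42098.
Frame index = 42098 × 24 + 14 = 1010366.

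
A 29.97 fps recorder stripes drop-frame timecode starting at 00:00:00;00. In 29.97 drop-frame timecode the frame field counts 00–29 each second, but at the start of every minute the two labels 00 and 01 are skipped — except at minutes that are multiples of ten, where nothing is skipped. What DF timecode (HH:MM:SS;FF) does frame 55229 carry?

00:30:42;23

Ten DF minutes hold 17982 frames, so frame 55229 lies in block 3 (frames 53946–71927) with 1283 frames into that block.
The block's first minute is 1800 frames and the rest 1798 each; 1283 frames reaches minute 0, so 3 × 18 + 0 × 2 = 54 labels have been skipped so far.
Adding those back, label number 55229 + 54 = 55283 at 30 labels/s is 1842 s + 23 f = 0 h 30 min 42 s frame 23, i.e. 00:30:42;23.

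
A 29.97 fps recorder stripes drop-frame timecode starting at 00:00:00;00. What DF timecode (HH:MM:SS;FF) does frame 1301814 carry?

Each 10-minute DF block holds 10 × 60 × 30 − 9 × 2 = 17982 frames. 1301814 ÷ 17982 → 72 full blocks, remainder 7110.
Within the partial block the first minute is 1800 frames and each further minute 1798, so 3 further minute boundaries passed. Total skipped labels = 18 × 72 + 2 × 3 = 1302.
Non-drop label index = 1301814 + 1302 = 1303116; at 30 labels/s that is 12:03:57:06, i.e. DF 12:03:57;06.

12:03:57;06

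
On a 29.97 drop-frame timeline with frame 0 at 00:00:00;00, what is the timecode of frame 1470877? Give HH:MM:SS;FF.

13:37:58;09

Each 10-minute DF block holds 10 × 60 × 30 − 9 × 2 = 17982 frames. 1470877 ÷ 17982 → 81 full blocks, remainder 14335.
Within the partial block the first minute is 1800 frames and each further minute 1798, so 7 further minute boundaries passed. Total skipped labels = 18 × 81 + 2 × 7 = 1472.
Non-drop label index = 1470877 + 1472 = 1472349; at 30 labels/s that is 13:37:58:09, i.e. DF 13:37:58;09.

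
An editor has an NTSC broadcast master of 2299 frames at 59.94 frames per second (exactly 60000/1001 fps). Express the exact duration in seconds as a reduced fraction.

2301299/60000 seconds

Running time = 2299 ÷ (60000/1001) = 2299 × 1001/60000 = 2301299/60000 s.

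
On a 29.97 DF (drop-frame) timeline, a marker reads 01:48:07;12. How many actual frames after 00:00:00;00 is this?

Complete 10-minute blocks: 10, each 17982 frames → 179820.
Remaining 8 whole minutes in the current block: 1800 + 7 × 1798 = 14386 frames.
Within the current minute: 7 × 30 + 12 − 2 = 220 (labels ;00/;01 skipped at this minute). Total = 179820 + 14386 + 220 = 194426.

194426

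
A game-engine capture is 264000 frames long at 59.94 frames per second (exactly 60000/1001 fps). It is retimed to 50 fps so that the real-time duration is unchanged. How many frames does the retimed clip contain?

220220 frames

Target frames = source frames × (target rate / source rate) = 264000 × (50)/(60000/1001) = 264000 × 1001/1200 = 220220.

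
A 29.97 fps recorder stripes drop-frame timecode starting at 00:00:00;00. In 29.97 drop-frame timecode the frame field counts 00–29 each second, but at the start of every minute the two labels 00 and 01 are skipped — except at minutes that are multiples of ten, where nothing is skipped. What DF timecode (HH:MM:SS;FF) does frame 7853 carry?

Each 10-minute DF block holds 10 × 60 × 30 − 9 × 2 = 17982 frames. 7853 ÷ 17982 → 0 full blocks, remainder 7853.
Within the partial block the first minute is 1800 frames and each further minute 1798, so 4 further minute boundaries passed. Total skipped labels = 18 × 0 + 2 × 4 = 8.
Non-drop label index = 7853 + 8 = 7861; at 30 labels/s that is 00:04:22:01, i.e. DF 00:04:22;01.

00:04:22;01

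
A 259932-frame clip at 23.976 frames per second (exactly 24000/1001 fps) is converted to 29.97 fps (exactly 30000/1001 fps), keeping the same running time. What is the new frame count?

324915 frames

Target frames = source frames × (target rate / source rate) = 259932 × (30000/1001)/(24000/1001) = 259932 × 5/4 = 324915.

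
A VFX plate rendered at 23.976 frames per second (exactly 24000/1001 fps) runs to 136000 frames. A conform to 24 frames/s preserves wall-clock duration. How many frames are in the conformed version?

Target frames = source frames × (target rate / source rate) = 136000 × (24)/(24000/1001) = 136000 × 1001/1000 = 136136.

136136 frames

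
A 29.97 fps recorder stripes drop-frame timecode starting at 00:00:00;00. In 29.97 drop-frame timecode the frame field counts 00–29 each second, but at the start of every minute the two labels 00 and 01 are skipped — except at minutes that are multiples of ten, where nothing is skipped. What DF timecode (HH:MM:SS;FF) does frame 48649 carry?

Ten DF minutes hold 17982 frames, so frame 48649 lies in block 2 (frames 35964–53945) with 12685 frames into that block.
The block's first minute is 1800 frames and the rest 1798 each; 12685 frames reaches minute 7, so 2 × 18 + 7 × 2 = 50 labels have been skipped so far.
Adding those back, label number 48649 + 50 = 48699 at 30 labels/s is 1623 s + 9 f = 0 h 27 min 3 s frame 9, i.e. 00:27:03;09.

00:27:03;09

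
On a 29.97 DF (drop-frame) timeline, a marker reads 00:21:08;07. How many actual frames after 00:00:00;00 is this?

As if non-drop at 30 labels/s: (0 × 3600 + 21 × 60 + 8) × 30 + 7 = 38047.
Minute boundaries passed: 21; those not divisible by 10: 21 − 2 = 19; dropped labels = 2 × 19 = 38.
Actual frame index = 38047 − 38 = 38009.

38009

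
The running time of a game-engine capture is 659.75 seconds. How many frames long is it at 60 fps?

39585 frames

Frames = 659.75 × 60 = 39585.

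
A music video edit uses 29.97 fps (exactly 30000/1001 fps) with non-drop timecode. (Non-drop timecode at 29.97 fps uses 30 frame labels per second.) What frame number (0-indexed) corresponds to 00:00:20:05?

Total seconds to the label: (0 × 3600 + 0 × 60 + 20) = 20.
Frame index = 20 × 30 + 5 = 605.

frame 605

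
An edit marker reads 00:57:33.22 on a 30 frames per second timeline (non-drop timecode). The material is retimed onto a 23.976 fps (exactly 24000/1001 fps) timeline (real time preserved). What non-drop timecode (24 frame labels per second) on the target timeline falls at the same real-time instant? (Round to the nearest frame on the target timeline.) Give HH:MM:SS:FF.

Source frame index: (0×3600 + 57×60 + 33) × 30 + 22 = 103612.
Real time: 103612 / (30) = 51806/15 s.
Target frame: (51806/15) × (24000/1001) = 82889600/1001 ≈ 82806.793 → 82807.
At 24 labels/s: frame 82807 → 00:57:30:07.

00:57:30:07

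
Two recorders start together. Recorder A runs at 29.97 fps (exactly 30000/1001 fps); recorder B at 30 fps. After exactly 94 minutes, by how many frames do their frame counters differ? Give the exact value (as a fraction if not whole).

94 min = 5640 s.
A emits 30000/1001 × 5640 = 169200000/1001 frames; B emits 30 × 5640 = 169200.
Difference = 169200/1001 frames (≈ 169.0310); B is ahead of A.

169200/1001 frames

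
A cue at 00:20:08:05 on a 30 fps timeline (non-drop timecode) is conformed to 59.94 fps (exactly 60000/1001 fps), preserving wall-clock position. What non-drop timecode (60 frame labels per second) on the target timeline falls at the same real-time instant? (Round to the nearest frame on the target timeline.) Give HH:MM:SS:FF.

00:20:06:58

Source frame index: (0×3600 + 20×60 + 8) × 30 + 5 = 36245.
Real time: 36245 / (30) = 7249/6 s.
Target frame: (7249/6) × (60000/1001) = 6590000/91 ≈ 72417.582 → 72418.
At 60 labels/s: frame 72418 → 00:20:06:58.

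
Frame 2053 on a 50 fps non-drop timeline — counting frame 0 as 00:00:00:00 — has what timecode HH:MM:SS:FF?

00:00:41:03

2053 ÷ 50 = 41 full seconds, remainder 3 frames.
41 s = 0 h 0 min 41 s.
Timecode: 00:00:41:03.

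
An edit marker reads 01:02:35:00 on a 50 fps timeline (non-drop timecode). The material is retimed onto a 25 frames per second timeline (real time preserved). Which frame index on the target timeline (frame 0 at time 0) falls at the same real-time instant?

frame 93875

Source frame index: (1×3600 + 2×60 + 35) × 50 + 0 = 187750.
Real time: 187750 / (50) = 3755 s.
Target frame: (3755) × (25) = 93875.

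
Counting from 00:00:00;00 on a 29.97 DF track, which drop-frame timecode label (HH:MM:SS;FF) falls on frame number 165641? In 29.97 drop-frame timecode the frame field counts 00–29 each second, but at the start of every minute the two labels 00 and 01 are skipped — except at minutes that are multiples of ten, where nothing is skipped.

01:32:06;27

Ten DF minutes hold 17982 frames, so frame 165641 lies in block 9 (frames 161838–179819) with 3803 frames into that block.
The block's first minute is 1800 frames and the rest 1798 each; 3803 frames reaches minute 2, so 9 × 18 + 2 × 2 = 166 labels have been skipped so far.
Adding those back, label number 165641 + 166 = 165807 at 30 labels/s is 5526 s + 27 f = 1 h 32 min 6 s frame 27, i.e. 01:32:06;27.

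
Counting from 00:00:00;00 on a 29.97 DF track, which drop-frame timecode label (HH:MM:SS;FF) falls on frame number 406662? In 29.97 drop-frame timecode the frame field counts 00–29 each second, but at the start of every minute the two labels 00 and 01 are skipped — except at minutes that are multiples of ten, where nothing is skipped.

Ten DF minutes hold 17982 frames, so frame 406662 lies in block 22 (frames 395604–413585) with 11058 frames into that block.
The block's first minute is 1800 frames and the rest 1798 each; 11058 frames reaches minute 6, so 22 × 18 + 6 × 2 = 408 labels have been skipped so far.
Adding those back, label number 406662 + 408 = 407070 at 30 labels/s is 13569 s + 0 f = 3 h 46 min 9 s frame 0, i.e. 03:46:09;00.

03:46:09;00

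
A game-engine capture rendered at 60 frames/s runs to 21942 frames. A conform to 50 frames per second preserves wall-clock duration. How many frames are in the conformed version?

Target frames = source frames × (target rate / source rate) = 21942 × (50)/(60) = 21942 × 5/6 = 18285.

18285 frames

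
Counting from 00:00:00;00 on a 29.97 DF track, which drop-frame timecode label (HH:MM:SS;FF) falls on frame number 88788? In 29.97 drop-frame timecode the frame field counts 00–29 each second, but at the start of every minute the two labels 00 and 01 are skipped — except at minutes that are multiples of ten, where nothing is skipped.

00:49:22;18

Each 10-minute DF block holds 10 × 60 × 30 − 9 × 2 = 17982 frames. 88788 ÷ 17982 → 4 full blocks, remainder 16860.
Within the partial block the first minute is 1800 frames and each further minute 1798, so 9 further minute boundaries passed. Total skipped labels = 18 × 4 + 2 × 9 = 90.
Non-drop label index = 88788 + 90 = 88878; at 30 labels/s that is 00:49:22:18, i.e. DF 00:49:22;18.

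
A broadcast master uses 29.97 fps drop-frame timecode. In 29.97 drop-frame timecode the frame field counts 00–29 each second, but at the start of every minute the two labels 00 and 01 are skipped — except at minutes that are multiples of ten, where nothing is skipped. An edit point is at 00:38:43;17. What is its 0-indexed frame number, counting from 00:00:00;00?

69637

As if non-drop at 30 labels/s: (0 × 3600 + 38 × 60 + 43) × 30 + 17 = 69707.
Minute boundaries passed: 38; those not divisible by 10: 38 − 3 = 35; dropped labels = 2 × 35 = 70.
Actual frame index = 69707 − 70 = 69637.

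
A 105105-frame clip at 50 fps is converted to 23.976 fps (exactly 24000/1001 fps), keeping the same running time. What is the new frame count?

Target frames = source frames × (target rate / source rate) = 105105 × (24000/1001)/(50) = 105105 × 480/1001 = 50400.

50400 frames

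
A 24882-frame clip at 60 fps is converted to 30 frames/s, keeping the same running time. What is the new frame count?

12441 frames

Target frames = source frames × (target rate / source rate) = 24882 × (30)/(60) = 24882 × 1/2 = 12441.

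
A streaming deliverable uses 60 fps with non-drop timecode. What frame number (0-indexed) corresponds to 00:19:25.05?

Total seconds to the label: (0 × 3600 + 19 × 60 + 25) = 1165.
Frame index = 1165 × 60 + 5 = 69905.

69905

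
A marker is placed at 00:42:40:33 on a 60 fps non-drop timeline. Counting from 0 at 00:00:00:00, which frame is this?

Total seconds to the label: (0 × 3600 + 42 × 60 + 40) = 2560.
Frame index = 2560 × 60 + 33 = 153633.

frame 153633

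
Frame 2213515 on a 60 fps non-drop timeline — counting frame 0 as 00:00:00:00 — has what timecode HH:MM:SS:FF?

10:14:51:55

2213515 ÷ 60 = 36891 full seconds, remainder 55 frames.
36891 s = 10 h 14 min 51 s.
Timecode: 10:14:51:55.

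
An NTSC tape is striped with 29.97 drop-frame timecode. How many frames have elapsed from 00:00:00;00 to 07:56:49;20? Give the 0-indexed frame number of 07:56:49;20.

Complete 10-minute blocks: 47, each 17982 frames → 845154.
Remaining 6 whole minutes in the current block: 1800 + 5 × 1798 = 10790 frames.
Within the current minute: 49 × 30 + 20 − 2 = 1488 (labels ;00/;01 skipped at this minute). Total = 845154 + 10790 + 1488 = 857432.

857432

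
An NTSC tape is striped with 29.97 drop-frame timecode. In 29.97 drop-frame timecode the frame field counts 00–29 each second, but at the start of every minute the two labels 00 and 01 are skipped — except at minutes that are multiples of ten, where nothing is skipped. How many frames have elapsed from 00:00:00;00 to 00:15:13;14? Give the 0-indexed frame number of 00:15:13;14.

27376

Complete 10-minute blocks: 1, each 17982 frames → 17982.
Remaining 5 whole minutes in the current block: 1800 + 4 × 1798 = 8992 frames.
Within the current minute: 13 × 30 + 14 − 2 = 402 (labels ;00/;01 skipped at this minute). Total = 17982 + 8992 + 402 = 27376.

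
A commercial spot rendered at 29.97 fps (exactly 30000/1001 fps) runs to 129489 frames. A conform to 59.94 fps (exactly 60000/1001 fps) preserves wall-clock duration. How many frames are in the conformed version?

258978 frames

Target frames = source frames × (target rate / source rate) = 129489 × (60000/1001)/(30000/1001) = 129489 × 2 = 258978.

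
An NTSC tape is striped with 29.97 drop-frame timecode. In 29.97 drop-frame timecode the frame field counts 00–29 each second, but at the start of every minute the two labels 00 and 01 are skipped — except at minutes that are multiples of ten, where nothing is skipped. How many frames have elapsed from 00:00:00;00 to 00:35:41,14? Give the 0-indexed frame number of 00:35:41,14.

64180

Complete 10-minute blocks: 3, each 17982 frames → 53946.
Remaining 5 whole minutes in the current block: 1800 + 4 × 1798 = 8992 frames.
Within the current minute: 41 × 30 + 14 − 2 = 1242 (labels ;00/;01 skipped at this minute). Total = 53946 + 8992 + 1242 = 64180.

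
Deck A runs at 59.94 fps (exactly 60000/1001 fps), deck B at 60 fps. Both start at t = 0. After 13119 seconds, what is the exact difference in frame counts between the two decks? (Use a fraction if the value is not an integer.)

787140/1001 frames

A emits 60000/1001 × 13119 = 787140000/1001 frames; B emits 60 × 13119 = 787140.
Difference = 787140/1001 frames (≈ 786.3536); B is ahead of A.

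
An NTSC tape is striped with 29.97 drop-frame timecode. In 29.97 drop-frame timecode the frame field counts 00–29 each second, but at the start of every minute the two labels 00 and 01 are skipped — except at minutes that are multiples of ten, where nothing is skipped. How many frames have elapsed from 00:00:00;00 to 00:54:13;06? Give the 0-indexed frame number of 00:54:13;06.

97498

As if non-drop at 30 labels/s: (0 × 3600 + 54 × 60 + 13) × 30 + 6 = 97596.
Minute boundaries passed: 54; those not divisible by 10: 54 − 5 = 49; dropped labels = 2 × 49 = 98.
Actual frame index = 97596 − 98 = 97498.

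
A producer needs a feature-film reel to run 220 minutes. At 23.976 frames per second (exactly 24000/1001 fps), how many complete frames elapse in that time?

316483 frames

220 min = 13200 s.
Frames = 13200 × 24000/1001 = 28800000/91 ≈ 316483.5165.
Complete frames: 316483.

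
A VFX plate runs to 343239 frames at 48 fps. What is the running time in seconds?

7150.8125 seconds

Running time = 343239 / (48) = 7150.8125 s.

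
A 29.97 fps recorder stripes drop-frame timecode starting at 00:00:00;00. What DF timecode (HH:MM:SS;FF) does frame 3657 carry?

Each 10-minute DF block holds 10 × 60 × 30 − 9 × 2 = 17982 frames. 3657 ÷ 17982 → 0 full blocks, remainder 3657.
Within the partial block the first minute is 1800 frames and each further minute 1798, so 2 further minute boundaries passed. Total skipped labels = 18 × 0 + 2 × 2 = 4.
Non-drop label index = 3657 + 4 = 3661; at 30 labels/s that is 00:02:02:01, i.e. DF 00:02:02;01.

00:02:02;01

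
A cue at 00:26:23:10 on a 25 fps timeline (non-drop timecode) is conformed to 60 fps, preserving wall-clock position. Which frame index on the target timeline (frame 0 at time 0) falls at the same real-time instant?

frame 95004

Source frame index: (0×3600 + 26×60 + 23) × 25 + 10 = 39585.
Real time: 39585 / (25) = 7917/5 s.
Target frame: (7917/5) × (60) = 95004.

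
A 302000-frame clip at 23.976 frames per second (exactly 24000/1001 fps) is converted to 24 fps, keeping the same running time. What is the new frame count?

302302 frames

Target frames = source frames × (target rate / source rate) = 302000 × (24)/(24000/1001) = 302000 × 1001/1000 = 302302.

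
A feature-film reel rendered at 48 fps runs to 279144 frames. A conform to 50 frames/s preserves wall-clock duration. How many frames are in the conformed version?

Target frames = source frames × (target rate / source rate) = 279144 × (50)/(48) = 279144 × 25/24 = 290775.

290775 frames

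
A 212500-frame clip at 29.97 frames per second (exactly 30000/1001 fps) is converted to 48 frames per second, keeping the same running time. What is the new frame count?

340340 frames

Target frames = source frames × (target rate / source rate) = 212500 × (48)/(30000/1001) = 212500 × 1001/625 = 340340.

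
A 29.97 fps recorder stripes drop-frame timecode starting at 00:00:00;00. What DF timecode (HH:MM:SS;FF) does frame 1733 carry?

00:00:57;23

Each 10-minute DF block holds 10 × 60 × 30 − 9 × 2 = 17982 frames. 1733 ÷ 17982 → 0 full blocks, remainder 1733.
Within the partial block the first minute is 1800 frames and each further minute 1798, so 0 further minute boundaries passed. Total skipped labels = 18 × 0 + 2 × 0 = 0.
Non-drop label index = 1733 + 0 = 1733; at 30 labels/s that is 00:00:57:23, i.e. DF 00:00:57;23.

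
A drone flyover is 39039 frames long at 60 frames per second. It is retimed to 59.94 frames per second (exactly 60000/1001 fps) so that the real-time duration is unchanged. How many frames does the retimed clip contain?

Target frames = source frames × (target rate / source rate) = 39039 × (60000/1001)/(60) = 39039 × 1000/1001 = 39000.

39000 frames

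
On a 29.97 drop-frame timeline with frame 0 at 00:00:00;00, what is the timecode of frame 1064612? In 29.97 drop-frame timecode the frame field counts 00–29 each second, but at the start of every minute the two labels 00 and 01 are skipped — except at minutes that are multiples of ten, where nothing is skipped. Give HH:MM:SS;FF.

Each 10-minute DF block holds 10 × 60 × 30 − 9 × 2 = 17982 frames. 1064612 ÷ 17982 → 59 full blocks, remainder 3674.
Within the partial block the first minute is 1800 frames and each further minute 1798, so 2 further minute boundaries passed. Total skipped labels = 18 × 59 + 2 × 2 = 1066.
Non-drop label index = 1064612 + 1066 = 1065678; at 30 labels/s that is 09:52:02:18, i.e. DF 09:52:02;18.

09:52:02;18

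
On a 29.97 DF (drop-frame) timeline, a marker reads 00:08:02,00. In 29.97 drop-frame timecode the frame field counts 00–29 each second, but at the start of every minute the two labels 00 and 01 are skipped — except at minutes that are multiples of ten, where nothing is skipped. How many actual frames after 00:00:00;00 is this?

Complete 10-minute blocks: 0, each 17982 frames → 0.
Remaining 8 whole minutes in the current block: 1800 + 7 × 1798 = 14386 frames.
Within the current minute: 2 × 30 + 0 − 2 = 58 (labels ;00/;01 skipped at this minute). Total = 0 + 14386 + 58 = 14444.

14444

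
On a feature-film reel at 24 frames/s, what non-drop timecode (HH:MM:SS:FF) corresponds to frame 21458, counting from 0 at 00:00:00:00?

21458 ÷ 24 = 894 full seconds, remainder 2 frames.
894 s = 0 h 14 min 54 s.
Timecode: 00:14:54:02.

00:14:54:02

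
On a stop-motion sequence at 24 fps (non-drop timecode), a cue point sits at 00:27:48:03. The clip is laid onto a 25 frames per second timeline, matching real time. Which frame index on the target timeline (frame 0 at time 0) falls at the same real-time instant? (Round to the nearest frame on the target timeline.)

Source frame index: (0×3600 + 27×60 + 48) × 24 + 3 = 40035.
Real time: 40035 / (24) = 13345/8 s.
Target frame: (13345/8) × (25) = 333625/8 ≈ 41703.125 → 41703.

frame 41703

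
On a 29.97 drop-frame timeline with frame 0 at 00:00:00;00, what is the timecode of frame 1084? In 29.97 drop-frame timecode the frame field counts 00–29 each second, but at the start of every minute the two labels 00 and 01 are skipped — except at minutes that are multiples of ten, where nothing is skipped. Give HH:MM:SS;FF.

Each 10-minute DF block holds 10 × 60 × 30 − 9 × 2 = 17982 frames. 1084 ÷ 17982 → 0 full blocks, remainder 1084.
Within the partial block the first minute is 1800 frames and each further minute 1798, so 0 further minute boundaries passed. Total skipped labels = 18 × 0 + 2 × 0 = 0.
Non-drop label index = 1084 + 0 = 1084; at 30 labels/s that is 00:00:36:04, i.e. DF 00:00:36;04.

00:00:36;04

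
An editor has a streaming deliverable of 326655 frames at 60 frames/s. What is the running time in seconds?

Running time = 326655 / (60) = 5444.25 s.

5444.25 seconds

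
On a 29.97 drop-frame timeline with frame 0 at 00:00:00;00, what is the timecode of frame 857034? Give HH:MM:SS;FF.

07:56:36;12

Ten DF minutes hold 17982 frames, so frame 857034 lies in block 47 (frames 845154–863135) with 11880 frames into that block.
The block's first minute is 1800 frames and the rest 1798 each; 11880 frames reaches minute 6, so 47 × 18 + 6 × 2 = 858 labels have been skipped so far.
Adding those back, label number 857034 + 858 = 857892 at 30 labels/s is 28596 s + 12 f = 7 h 56 min 36 s frame 12, i.e. 07:56:36;12.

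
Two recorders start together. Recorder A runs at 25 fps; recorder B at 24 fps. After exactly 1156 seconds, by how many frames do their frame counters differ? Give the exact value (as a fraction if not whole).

A emits 25 × 1156 = 28900 frames; B emits 24 × 1156 = 27744.
Difference = 1156 frames; B is behind A.

1156 frames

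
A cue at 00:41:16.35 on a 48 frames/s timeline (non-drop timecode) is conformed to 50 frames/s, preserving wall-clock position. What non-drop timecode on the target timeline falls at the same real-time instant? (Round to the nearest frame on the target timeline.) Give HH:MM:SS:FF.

00:41:16:36

Source frame index: (0×3600 + 41×60 + 16) × 48 + 35 = 118883.
Real time: 118883 / (48) = 118883/48 s.
Target frame: (118883/48) × (50) = 2972075/24 ≈ 123836.458 → 123836.
At 50 labels/s: frame 123836 → 00:41:16:36.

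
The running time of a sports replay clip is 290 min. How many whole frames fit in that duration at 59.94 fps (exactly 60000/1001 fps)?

290 min = 17400 s.
Frames = 17400 × 60000/1001 = 1044000000/1001 ≈ 1042957.0430.
Complete frames: 1042957.

1042957 frames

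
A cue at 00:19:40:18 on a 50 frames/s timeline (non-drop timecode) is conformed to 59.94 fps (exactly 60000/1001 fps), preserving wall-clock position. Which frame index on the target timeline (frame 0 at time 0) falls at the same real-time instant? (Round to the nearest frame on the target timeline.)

Source frame index: (0×3600 + 19×60 + 40) × 50 + 18 = 59018.
Real time: 59018 / (50) = 29509/25 s.
Target frame: (29509/25) × (60000/1001) = 70821600/1001 ≈ 70750.849 → 70751.

frame 70751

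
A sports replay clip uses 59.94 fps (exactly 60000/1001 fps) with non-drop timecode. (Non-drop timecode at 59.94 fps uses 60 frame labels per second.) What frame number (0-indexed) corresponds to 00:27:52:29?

frame 100349

Total seconds to the label: (0 × 3600 + 27 × 60 + 52) = 1672.
Frame index = 1672 × 60 + 29 = 100349.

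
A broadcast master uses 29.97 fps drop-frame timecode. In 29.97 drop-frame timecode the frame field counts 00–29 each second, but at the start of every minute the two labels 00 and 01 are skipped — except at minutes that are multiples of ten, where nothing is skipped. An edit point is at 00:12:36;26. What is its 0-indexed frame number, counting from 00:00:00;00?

Complete 10-minute blocks: 1, each 17982 frames → 17982.
Remaining 2 whole minutes in the current block: 1800 + 1 × 1798 = 3598 frames.
Within the current minute: 36 × 30 + 26 − 2 = 1104 (labels ;00/;01 skipped at this minute). Total = 17982 + 3598 + 1104 = 22684.

22684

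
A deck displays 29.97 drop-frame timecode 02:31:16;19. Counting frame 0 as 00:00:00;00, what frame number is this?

272027

Complete 10-minute blocks: 15, each 17982 frames → 269730.
Remaining 1 whole minute in the current block: 1800 + 0 × 1798 = 1800 frames.
Within the current minute: 16 × 30 + 19 − 2 = 497 (labels ;00/;01 skipped at this minute). Total = 269730 + 1800 + 497 = 272027.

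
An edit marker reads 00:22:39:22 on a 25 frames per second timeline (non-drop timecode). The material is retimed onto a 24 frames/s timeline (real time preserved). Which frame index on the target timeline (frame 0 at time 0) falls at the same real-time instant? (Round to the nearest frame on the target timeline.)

frame 32637

Source frame index: (0×3600 + 22×60 + 39) × 25 + 22 = 33997.
Real time: 33997 / (25) = 33997/25 s.
Target frame: (33997/25) × (24) = 815928/25 ≈ 32637.120 → 32637.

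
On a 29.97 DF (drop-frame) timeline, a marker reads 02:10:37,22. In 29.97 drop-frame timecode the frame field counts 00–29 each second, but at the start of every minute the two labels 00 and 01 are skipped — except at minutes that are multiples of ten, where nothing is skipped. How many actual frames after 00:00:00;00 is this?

234898

Complete 10-minute blocks: 13, each 17982 frames → 233766.
Remaining 0 whole minutes in the current block: 0 frames.
Within the current minute: 37 × 30 + 22 = 1132. Total = 233766 + 0 + 1132 = 234898.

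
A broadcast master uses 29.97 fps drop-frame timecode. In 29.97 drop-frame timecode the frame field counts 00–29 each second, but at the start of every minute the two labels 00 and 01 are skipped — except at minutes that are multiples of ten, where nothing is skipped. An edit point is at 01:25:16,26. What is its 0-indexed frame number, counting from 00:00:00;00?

Complete 10-minute blocks: 8, each 17982 frames → 143856.
Remaining 5 whole minutes in the current block: 1800 + 4 × 1798 = 8992 frames.
Within the current minute: 16 × 30 + 26 − 2 = 504 (labels ;00/;01 skipped at this minute). Total = 143856 + 8992 + 504 = 153352.

153352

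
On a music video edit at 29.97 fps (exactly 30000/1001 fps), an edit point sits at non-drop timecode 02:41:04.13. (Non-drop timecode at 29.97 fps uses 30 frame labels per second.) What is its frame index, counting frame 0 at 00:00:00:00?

289933

Total seconds to the label: (2 × 3600 + 41 × 60 + 4) = 9664.
Frame index = 9664 × 30 + 13 = 289933.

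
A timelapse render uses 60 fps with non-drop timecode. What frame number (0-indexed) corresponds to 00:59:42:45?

214965

Total seconds to the label: (0 × 3600 + 59 × 60 + 42) = 3582.
Frame index = 3582 × 60 + 45 = 214965.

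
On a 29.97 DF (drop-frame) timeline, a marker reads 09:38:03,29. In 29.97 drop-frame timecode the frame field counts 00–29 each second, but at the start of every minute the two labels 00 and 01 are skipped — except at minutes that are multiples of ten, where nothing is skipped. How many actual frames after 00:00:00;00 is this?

1039477

Complete 10-minute blocks: 57, each 17982 frames → 1024974.
Remaining 8 whole minutes in the current block: 1800 + 7 × 1798 = 14386 frames.
Within the current minute: 3 × 30 + 29 − 2 = 117 (labels ;00/;01 skipped at this minute). Total = 1024974 + 14386 + 117 = 1039477.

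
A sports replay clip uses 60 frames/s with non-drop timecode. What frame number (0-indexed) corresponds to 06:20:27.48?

Total seconds to the label: (6 × 3600 + 20 × 60 + 27) = 22827.
Frame index = 22827 × 60 + 48 = 1369668.

1369668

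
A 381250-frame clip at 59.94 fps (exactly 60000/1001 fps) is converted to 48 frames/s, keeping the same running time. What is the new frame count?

Target frames = source frames × (target rate / source rate) = 381250 × (48)/(60000/1001) = 381250 × 1001/1250 = 305305.

305305 frames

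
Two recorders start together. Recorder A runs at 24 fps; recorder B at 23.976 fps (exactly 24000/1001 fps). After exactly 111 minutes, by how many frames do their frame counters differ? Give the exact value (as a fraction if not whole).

111 min = 6660 s.
A emits 24 × 6660 = 159840 frames; B emits 24000/1001 × 6660 = 159840000/1001.
Difference = 159840/1001 frames (≈ 159.6803); B is behind A.

159840/1001 frames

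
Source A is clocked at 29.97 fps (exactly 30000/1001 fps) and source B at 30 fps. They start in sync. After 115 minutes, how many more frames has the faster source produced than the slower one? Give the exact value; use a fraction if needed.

207000/1001 frames

115 min = 6900 s.
A emits 30000/1001 × 6900 = 207000000/1001 frames; B emits 30 × 6900 = 207000.
Difference = 207000/1001 frames (≈ 206.7932); B is ahead of A.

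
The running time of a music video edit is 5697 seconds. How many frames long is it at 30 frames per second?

170910 frames

Frames = 5697 × 30 = 170910.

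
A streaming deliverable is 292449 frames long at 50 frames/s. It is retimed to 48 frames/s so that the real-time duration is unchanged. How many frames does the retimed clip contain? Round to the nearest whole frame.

Frames at target rate = 292449 × (48) / (50) = 7018776/25 ≈ 280751.040.
Nearest whole frame: 280751.

280751 frames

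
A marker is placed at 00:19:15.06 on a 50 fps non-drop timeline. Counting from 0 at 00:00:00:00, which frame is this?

Total seconds to the label: (0 × 3600 + 19 × 60 + 15) = 1155.
Frame index = 1155 × 50 + 6 = 57756.

57756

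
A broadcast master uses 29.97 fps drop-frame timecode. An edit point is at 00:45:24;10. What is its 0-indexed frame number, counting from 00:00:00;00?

Complete 10-minute blocks: 4, each 17982 frames → 71928.
Remaining 5 whole minutes in the current block: 1800 + 4 × 1798 = 8992 frames.
Within the current minute: 24 × 30 + 10 − 2 = 728 (labels ;00/;01 skipped at this minute). Total = 71928 + 8992 + 728 = 81648.

81648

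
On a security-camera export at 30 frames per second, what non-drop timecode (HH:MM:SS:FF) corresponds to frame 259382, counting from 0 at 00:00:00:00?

259382 ÷ 30 = 8646 full seconds, remainder 2 frames.
8646 s = 2 h 24 min 6 s.
Timecode: 02:24:06:02.

02:24:06:02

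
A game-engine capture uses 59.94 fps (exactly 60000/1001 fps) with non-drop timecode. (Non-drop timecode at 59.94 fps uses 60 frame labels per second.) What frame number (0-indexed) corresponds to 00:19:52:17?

71537

Total seconds to the label: (0 × 3600 + 19 × 60 + 52) = 1192.
Frame index = 1192 × 60 + 17 = 71537.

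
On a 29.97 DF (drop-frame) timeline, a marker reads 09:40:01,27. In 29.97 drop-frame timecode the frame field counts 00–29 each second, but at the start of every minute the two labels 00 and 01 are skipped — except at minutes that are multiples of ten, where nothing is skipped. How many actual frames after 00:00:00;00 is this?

1043013

Complete 10-minute blocks: 58, each 17982 frames → 1042956.
Remaining 0 whole minutes in the current block: 0 frames.
Within the current minute: 1 × 30 + 27 = 57. Total = 1042956 + 0 + 57 = 1043013.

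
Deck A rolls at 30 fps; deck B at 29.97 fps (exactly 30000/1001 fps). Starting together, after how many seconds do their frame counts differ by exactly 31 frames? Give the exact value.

The gap grows by |30000/1001 − 30| = 30/1001 frames per second.
Time for a 31-frame gap: 31 ÷ (30/1001) = 31031/30 s.

31031/30 seconds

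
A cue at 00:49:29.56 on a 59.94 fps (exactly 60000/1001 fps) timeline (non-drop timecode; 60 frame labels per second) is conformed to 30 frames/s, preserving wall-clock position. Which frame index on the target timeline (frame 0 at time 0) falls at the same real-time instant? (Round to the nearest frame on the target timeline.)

frame 89187

Source frame index: (0×3600 + 49×60 + 29) × 60 + 56 = 178196.
Real time: 178196 / (60000/1001) = 44593549/15000 s.
Target frame: (44593549/15000) × (30) = 44593549/500 ≈ 89187.098 → 89187.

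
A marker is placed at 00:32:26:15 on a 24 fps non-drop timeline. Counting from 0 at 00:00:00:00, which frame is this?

Total seconds to the label: (0 × 3600 + 32 × 60 + 26) = 1946.
Frame index = 1946 × 24 + 15 = 46719.

46719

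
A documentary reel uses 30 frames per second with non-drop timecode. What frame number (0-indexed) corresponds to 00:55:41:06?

frame 100236

Total seconds to the label: (0 × 3600 + 55 × 60 + 41) = 3341.
Frame index = 3341 × 30 + 6 = 100236.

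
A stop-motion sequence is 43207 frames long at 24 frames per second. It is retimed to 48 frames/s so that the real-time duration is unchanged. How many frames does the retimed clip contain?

Target frames = source frames × (target rate / source rate) = 43207 × (48)/(24) = 43207 × 2 = 86414.

86414 frames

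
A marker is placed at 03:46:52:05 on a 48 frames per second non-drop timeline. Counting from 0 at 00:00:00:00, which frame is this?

653381

Total seconds to the label: (3 × 3600 + 46 × 60 + 52) = 13612.
Frame index = 13612 × 48 + 5 = 653381.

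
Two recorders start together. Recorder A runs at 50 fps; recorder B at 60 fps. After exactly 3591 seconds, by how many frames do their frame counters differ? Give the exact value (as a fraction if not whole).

A emits 50 × 3591 = 179550 frames; B emits 60 × 3591 = 215460.
Difference = 35910 frames; B is ahead of A.

35910 frames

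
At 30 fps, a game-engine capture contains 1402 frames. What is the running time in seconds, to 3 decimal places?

Running time = 1402 × 1/30 = 701/15 s ≈ 46.733 s.

46.733 seconds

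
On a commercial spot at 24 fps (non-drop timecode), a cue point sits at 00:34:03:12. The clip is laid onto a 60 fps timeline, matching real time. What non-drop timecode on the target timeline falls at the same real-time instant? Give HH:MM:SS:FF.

00:34:03:30

Source frame index: (0×3600 + 34×60 + 3) × 24 + 12 = 49044.
Real time: 49044 / (24) = 4087/2 s.
Target frame: (4087/2) × (60) = 122610.
At 60 labels/s: frame 122610 → 00:34:03:30.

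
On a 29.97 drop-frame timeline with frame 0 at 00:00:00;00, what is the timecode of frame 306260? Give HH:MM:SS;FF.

02:50:18;26

Ten DF minutes hold 17982 frames, so frame 306260 lies in block 17 (frames 305694–323675) with 566 frames into that block.
The block's first minute is 1800 frames and the rest 1798 each; 566 frames reaches minute 0, so 17 × 18 + 0 × 2 = 306 labels have been skipped so far.
Adding those back, label number 306260 + 306 = 306566 at 30 labels/s is 10218 s + 26 f = 2 h 50 min 18 s frame 26, i.e. 02:50:18;26.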